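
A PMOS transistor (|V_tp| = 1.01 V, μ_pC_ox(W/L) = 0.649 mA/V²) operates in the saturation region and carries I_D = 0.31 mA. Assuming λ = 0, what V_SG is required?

V_SG = 1.99 V

In saturation I_D = ½ k_p (V_SG − |V_tp|)², so V_SG − |V_tp| = √(2 I_D / k_p) = √(2 × 0.31 / 0.649) = 0.977 V.
V_SG = 1.01 + 0.977 = 1.99 V.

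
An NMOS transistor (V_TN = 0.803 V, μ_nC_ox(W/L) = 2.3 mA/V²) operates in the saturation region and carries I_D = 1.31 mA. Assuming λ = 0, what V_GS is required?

In saturation I_D = ½ k_n (V_GS − V_TN)², so V_GS − V_TN = √(2 I_D / k_n) = √(2 × 1.31 / 2.3) = 1.07 V.
V_GS = 0.803 + 1.07 = 1.87 V.

V_GS = 1.87 V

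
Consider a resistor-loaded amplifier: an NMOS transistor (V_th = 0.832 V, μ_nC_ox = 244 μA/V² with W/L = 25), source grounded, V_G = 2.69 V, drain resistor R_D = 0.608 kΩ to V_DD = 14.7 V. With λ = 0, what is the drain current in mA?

I_D = 10.5 mA

V_GS = V_G = 2.69 V, so V_ov = 2.69 − 0.832 = 1.86 V.
k_n = μ_nC_ox · (W/L) = 6.1 mA/V².
Assume saturation: I_D = ½ k_n V_ov² = 0.5 × 6.1 × 1.86² = 10.5 mA, giving V_DS = V_DD − I_D R_D = 14.7 − 10.5 × 0.608 = 8.3 V.
V_DS = 8.3 V ≥ V_ov = 1.86 V, confirming saturation.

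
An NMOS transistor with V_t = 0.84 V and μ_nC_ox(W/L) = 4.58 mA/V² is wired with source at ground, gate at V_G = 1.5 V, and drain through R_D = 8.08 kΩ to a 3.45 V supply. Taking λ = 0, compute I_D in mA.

I_D = 0.408 mA

V_GS = V_G = 1.5 V, so V_ov = 1.5 − 0.84 = 0.66 V.
Assume saturation: I_D = ½ k_n V_ov² = 0.5 × 4.58 × 0.66² = 0.998 mA, giving V_DS = V_DD − I_D R_D = 3.45 − 0.998 × 8.08 = -4.61 V.
But -4.61 V < V_ov = 0.66 V, so the device is actually in triode.
In triode I_D = k_n[V_ov V_DS − ½ V_DS²] and I_D = (V_DD − V_DS)/R_D. Equating: 18.5 V_DS² − 25.42 V_DS + 3.45 = 0, giving V_DS = 0.153 V (the root below V_ov).
I_D = (3.45 − 0.153) / 8.08 = 0.408 mA.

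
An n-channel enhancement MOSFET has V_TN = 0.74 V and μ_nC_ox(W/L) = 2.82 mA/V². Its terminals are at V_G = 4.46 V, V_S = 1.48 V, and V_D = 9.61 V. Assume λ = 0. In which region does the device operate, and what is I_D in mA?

Saturation; I_D = 7.07 mA

V_GS = V_G − V_S = 4.46 − 1.48 = 2.98 V; V_DS = V_D − V_S = 9.61 − 1.48 = 8.13 V.
V_ov = V_GS − V_TN = 2.98 − 0.74 = 2.24 V.
Since V_DS = 8.13 V ≥ V_ov = 2.24 V, the device is in saturation.
I_D = ½ k_n V_ov² = 0.5 × 2.82 × 2.24² = 7.07 mA.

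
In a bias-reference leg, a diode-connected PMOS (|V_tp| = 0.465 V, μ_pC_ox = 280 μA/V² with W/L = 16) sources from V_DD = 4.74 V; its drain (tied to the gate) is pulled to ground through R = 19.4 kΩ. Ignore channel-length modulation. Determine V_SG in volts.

V_SG = 0.767 V

With gate tied to drain, V_SG = V_SD ≥ V_SG − |V_tp|, so the device is in saturation.
k_p = μ_pC_ox · (W/L) = 4.48 mA/V².
KCL at the drain: ½ k_p (V_SG − |V_tp|)² = (V_DD − V_SG)/R.
Let x = V_SG − 0.465. Then 43.5 x² + x − 4.275 = 0, giving x = 0.302 V (positive root), so V_SG = 0.767 V.
I_D = (V_DD − V_SG)/R = (4.74 − 0.767) / 19.4 = 0.205 mA.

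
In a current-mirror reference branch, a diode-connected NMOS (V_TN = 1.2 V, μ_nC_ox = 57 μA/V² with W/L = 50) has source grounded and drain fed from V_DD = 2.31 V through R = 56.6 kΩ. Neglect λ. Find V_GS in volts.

With gate tied to drain, V_GS = V_DS ≥ V_GS − V_TN, so the device is in saturation.
k_n = μ_nC_ox · (W/L) = 2.85 mA/V².
KCL at the drain: ½ k_n (V_GS − V_TN)² = (V_DD − V_GS)/R.
Let x = V_GS − 1.2. Then 80.7 x² + x − 1.11 = 0, giving x = 0.111 V (positive root), so V_GS = 1.31 V.
I_D = (V_DD − V_GS)/R = (2.31 − 1.31) / 56.6 = 0.0176 mA.

V_GS = 1.31 V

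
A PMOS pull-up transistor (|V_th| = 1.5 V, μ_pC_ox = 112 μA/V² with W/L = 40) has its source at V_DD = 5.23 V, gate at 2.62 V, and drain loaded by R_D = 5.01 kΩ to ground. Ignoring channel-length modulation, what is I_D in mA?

I_D = 0.999 mA

V_SG = V_DD − V_G = 5.23 − 2.62 = 2.61 V, so V_ov = 2.61 − 1.5 = 1.11 V.
k_p = μ_pC_ox · (W/L) = 4.48 mA/V².
Assume saturation: I_D = ½ k_p V_ov² = 0.5 × 4.48 × 1.11² = 2.76 mA, giving V_SD = V_DD − I_D R_D = 5.23 − 2.76 × 5.01 = -8.6 V.
But -8.6 V < V_ov = 1.11 V, so the device is actually in triode.
In triode I_D = k_p[V_ov V_SD − ½ V_SD²] and I_D = (V_DD − V_SD)/R_D. Equating: 11.2 V_SD² − 25.91 V_SD + 5.23 = 0, giving V_SD = 0.223 V (the root below V_ov).
I_D = (5.23 − 0.223) / 5.01 = 0.999 mA.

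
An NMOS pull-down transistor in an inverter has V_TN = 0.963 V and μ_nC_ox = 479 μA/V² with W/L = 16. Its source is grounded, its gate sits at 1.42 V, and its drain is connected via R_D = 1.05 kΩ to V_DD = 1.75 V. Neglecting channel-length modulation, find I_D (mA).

I_D = 0.800 mA

V_GS = V_G = 1.42 V, so V_ov = 1.42 − 0.963 = 0.457 V.
k_n = μ_nC_ox · (W/L) = 7.664 mA/V².
Assume saturation: I_D = ½ k_n V_ov² = 0.5 × 7.664 × 0.457² = 0.8 mA, giving V_DS = V_DD − I_D R_D = 1.75 − 0.8 × 1.05 = 0.91 V.
V_DS = 0.91 V ≥ V_ov = 0.457 V, confirming saturation.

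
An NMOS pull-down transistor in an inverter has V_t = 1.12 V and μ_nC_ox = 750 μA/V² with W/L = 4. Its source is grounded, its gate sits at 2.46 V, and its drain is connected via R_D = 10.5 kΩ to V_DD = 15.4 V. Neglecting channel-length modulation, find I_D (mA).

I_D = 1.43 mA

V_GS = V_G = 2.46 V, so V_ov = 2.46 − 1.12 = 1.34 V.
k_n = μ_nC_ox · (W/L) = 3 mA/V².
Assume saturation: I_D = ½ k_n V_ov² = 0.5 × 3 × 1.34² = 2.69 mA, giving V_DS = V_DD − I_D R_D = 15.4 − 2.69 × 10.5 = -12.9 V.
But -12.9 V < V_ov = 1.34 V, so the device is actually in triode.
In triode I_D = k_n[V_ov V_DS − ½ V_DS²] and I_D = (V_DD − V_DS)/R_D. Equating: 15.8 V_DS² − 43.21 V_DS + 15.4 = 0, giving V_DS = 0.421 V (the root below V_ov).
I_D = (15.4 − 0.421) / 10.5 = 1.43 mA.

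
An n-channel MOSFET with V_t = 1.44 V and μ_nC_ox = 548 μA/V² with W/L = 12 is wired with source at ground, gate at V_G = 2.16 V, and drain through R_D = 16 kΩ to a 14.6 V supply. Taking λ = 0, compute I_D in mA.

I_D = 0.898 mA

V_GS = V_G = 2.16 V, so V_ov = 2.16 − 1.44 = 0.72 V.
k_n = μ_nC_ox · (W/L) = 6.576 mA/V².
Assume saturation: I_D = ½ k_n V_ov² = 0.5 × 6.576 × 0.72² = 1.7 mA, giving V_DS = V_DD − I_D R_D = 14.6 − 1.7 × 16 = -12.7 V.
But -12.7 V < V_ov = 0.72 V, so the device is actually in triode.
In triode I_D = k_n[V_ov V_DS − ½ V_DS²] and I_D = (V_DD − V_DS)/R_D. Equating: 52.6 V_DS² − 76.76 V_DS + 14.6 = 0, giving V_DS = 0.225 V (the root below V_ov).
I_D = (14.6 − 0.225) / 16 = 0.898 mA.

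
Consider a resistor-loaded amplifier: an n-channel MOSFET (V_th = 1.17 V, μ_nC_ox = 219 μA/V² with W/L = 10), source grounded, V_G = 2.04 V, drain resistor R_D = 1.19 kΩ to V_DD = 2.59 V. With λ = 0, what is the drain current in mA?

I_D = 0.829 mA

V_GS = V_G = 2.04 V, so V_ov = 2.04 − 1.17 = 0.87 V.
k_n = μ_nC_ox · (W/L) = 2.19 mA/V².
Assume saturation: I_D = ½ k_n V_ov² = 0.5 × 2.19 × 0.87² = 0.829 mA, giving V_DS = V_DD − I_D R_D = 2.59 − 0.829 × 1.19 = 1.6 V.
V_DS = 1.6 V ≥ V_ov = 0.87 V, confirming saturation.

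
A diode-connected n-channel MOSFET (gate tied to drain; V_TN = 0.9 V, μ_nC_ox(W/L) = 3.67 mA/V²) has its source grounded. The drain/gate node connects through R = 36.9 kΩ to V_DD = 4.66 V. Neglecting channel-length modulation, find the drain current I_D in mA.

With gate tied to drain, V_GS = V_DS ≥ V_GS − V_TN, so the device is in saturation.
KCL at the drain: ½ k_n (V_GS − V_TN)² = (V_DD − V_GS)/R.
Let x = V_GS − 0.9. Then 67.7 x² + x − 3.76 = 0, giving x = 0.228 V (positive root), so V_GS = 1.13 V.
I_D = (V_DD − V_GS)/R = (4.66 − 1.13) / 36.9 = 0.0957 mA.

I_D = 0.0957 mA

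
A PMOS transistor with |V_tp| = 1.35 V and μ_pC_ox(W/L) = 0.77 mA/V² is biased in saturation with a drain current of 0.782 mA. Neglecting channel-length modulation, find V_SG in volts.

In saturation I_D = ½ k_p (V_SG − |V_tp|)², so V_SG − |V_tp| = √(2 I_D / k_p) = √(2 × 0.782 / 0.77) = 1.43 V.
V_SG = 1.35 + 1.43 = 2.78 V.

V_SG = 2.78 V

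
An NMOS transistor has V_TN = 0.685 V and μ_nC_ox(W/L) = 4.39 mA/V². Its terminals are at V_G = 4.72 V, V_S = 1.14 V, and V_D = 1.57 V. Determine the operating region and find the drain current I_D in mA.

Triode; I_D = 5.06 mA

V_GS = V_G − V_S = 4.72 − 1.14 = 3.58 V; V_DS = V_D − V_S = 1.57 − 1.14 = 0.43 V.
V_ov = V_GS − V_TN = 3.58 − 0.685 = 2.9 V.
Since V_DS = 0.43 V < V_ov = 2.9 V, the device is in the triode region.
I_D = k_n [V_ov · V_DS − ½ V_DS²] = 4.39 × [2.9 × 0.43 − 0.5 × 0.43²] = 5.06 mA.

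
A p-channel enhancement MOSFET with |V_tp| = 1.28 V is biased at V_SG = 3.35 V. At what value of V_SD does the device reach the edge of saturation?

V_SD,sat = 2.07 V

The boundary between triode and saturation is V_SD = V_SG − |V_tp| = V_ov.
V_ov = 3.35 − 1.28 = 2.07 V.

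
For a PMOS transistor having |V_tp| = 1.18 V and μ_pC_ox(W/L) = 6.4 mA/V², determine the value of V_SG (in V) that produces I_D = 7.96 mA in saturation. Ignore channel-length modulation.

V_SG = 2.76 V

In saturation I_D = ½ k_p (V_SG − |V_tp|)², so V_SG − |V_tp| = √(2 I_D / k_p) = √(2 × 7.96 / 6.4) = 1.58 V.
V_SG = 1.18 + 1.58 = 2.76 V.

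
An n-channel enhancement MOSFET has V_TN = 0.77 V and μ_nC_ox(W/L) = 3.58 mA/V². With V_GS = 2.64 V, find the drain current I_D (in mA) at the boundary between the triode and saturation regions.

At the boundary V_DS = V_ov = V_GS − V_TN = 2.64 − 0.77 = 1.87 V.
I_D = ½ k_n V_ov² = 0.5 × 3.58 × 1.87² = 6.26 mA.

I_D = 6.26 mA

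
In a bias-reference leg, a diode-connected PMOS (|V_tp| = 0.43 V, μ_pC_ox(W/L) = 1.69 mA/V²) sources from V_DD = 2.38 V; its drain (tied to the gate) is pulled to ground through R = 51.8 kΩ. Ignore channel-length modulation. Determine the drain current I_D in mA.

I_D = 0.0338 mA

With gate tied to drain, V_SG = V_SD ≥ V_SG − |V_tp|, so the device is in saturation.
KCL at the drain: ½ k_p (V_SG − |V_tp|)² = (V_DD − V_SG)/R.
Let x = V_SG − 0.43. Then 43.8 x² + x − 1.95 = 0, giving x = 0.2 V (positive root), so V_SG = 0.63 V.
I_D = (V_DD − V_SG)/R = (2.38 − 0.63) / 51.8 = 0.0338 mA.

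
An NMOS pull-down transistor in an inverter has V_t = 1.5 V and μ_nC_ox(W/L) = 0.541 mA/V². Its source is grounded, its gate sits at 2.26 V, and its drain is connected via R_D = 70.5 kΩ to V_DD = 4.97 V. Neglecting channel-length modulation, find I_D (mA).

I_D = 0.0678 mA

V_GS = V_G = 2.26 V, so V_ov = 2.26 − 1.5 = 0.76 V.
Assume saturation: I_D = ½ k_n V_ov² = 0.5 × 0.541 × 0.76² = 0.156 mA, giving V_DS = V_DD − I_D R_D = 4.97 − 0.156 × 70.5 = -6.04 V.
But -6.04 V < V_ov = 0.76 V, so the device is actually in triode.
In triode I_D = k_n[V_ov V_DS − ½ V_DS²] and I_D = (V_DD − V_DS)/R_D. Equating: 19.1 V_DS² − 29.99 V_DS + 4.97 = 0, giving V_DS = 0.188 V (the root below V_ov).
I_D = (4.97 − 0.188) / 70.5 = 0.0678 mA.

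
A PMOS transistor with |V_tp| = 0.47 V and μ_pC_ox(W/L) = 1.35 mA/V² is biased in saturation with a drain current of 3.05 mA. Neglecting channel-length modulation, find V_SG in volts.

In saturation I_D = ½ k_p (V_SG − |V_tp|)², so V_SG − |V_tp| = √(2 I_D / k_p) = √(2 × 3.05 / 1.35) = 2.13 V.
V_SG = 0.47 + 2.13 = 2.6 V.

V_SG = 2.60 V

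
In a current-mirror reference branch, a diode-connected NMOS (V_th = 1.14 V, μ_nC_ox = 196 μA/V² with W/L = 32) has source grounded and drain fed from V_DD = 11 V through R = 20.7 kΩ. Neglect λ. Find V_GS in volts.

With gate tied to drain, V_GS = V_DS ≥ V_GS − V_th, so the device is in saturation.
k_n = μ_nC_ox · (W/L) = 6.272 mA/V².
KCL at the drain: ½ k_n (V_GS − V_th)² = (V_DD − V_GS)/R.
Let x = V_GS − 1.14. Then 64.9 x² + x − 9.86 = 0, giving x = 0.382 V (positive root), so V_GS = 1.52 V.
I_D = (V_DD − V_GS)/R = (11 − 1.52) / 20.7 = 0.458 mA.

V_GS = 1.52 V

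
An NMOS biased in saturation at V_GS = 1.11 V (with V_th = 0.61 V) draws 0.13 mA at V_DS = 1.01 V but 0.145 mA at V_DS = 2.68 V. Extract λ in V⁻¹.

λ = 0.0743 V⁻¹

With V_GS fixed, I_D ∝ (1 + λ V_DS) in saturation, so I_D2/I_D1 = (1 + λ V_DS2)/(1 + λ V_DS1).
0.145/0.13 = 1.115 = (1 + 2.68 λ)/(1 + 1.01 λ).
Solving: λ (I_D1 V_DS2 − I_D2 V_DS1) = I_D2 − I_D1, so λ = (0.145 − 0.13) / (0.13 × 2.68 − 0.145 × 1.01) = 0.015 / 0.202 = 0.0743 V⁻¹.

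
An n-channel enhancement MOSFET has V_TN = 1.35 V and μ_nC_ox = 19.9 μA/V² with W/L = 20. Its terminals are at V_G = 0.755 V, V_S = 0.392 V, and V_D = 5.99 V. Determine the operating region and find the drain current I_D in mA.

Cutoff; I_D = 0 mA

V_GS = V_G − V_S = 0.755 − 0.392 = 0.363 V; V_DS = V_D − V_S = 5.99 − 0.392 = 5.6 V.
V_GS = 0.363 V < V_TN = 1.35 V, so the transistor is in cutoff.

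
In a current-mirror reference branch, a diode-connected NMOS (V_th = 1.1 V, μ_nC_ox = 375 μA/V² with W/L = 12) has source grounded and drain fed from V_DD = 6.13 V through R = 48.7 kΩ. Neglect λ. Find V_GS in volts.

V_GS = 1.31 V

With gate tied to drain, V_GS = V_DS ≥ V_GS − V_th, so the device is in saturation.
k_n = μ_nC_ox · (W/L) = 4.5 mA/V².
KCL at the drain: ½ k_n (V_GS − V_th)² = (V_DD − V_GS)/R.
Let x = V_GS − 1.1. Then 110 x² + x − 5.03 = 0, giving x = 0.21 V (positive root), so V_GS = 1.31 V.
I_D = (V_DD − V_GS)/R = (6.13 − 1.31) / 48.7 = 0.099 mA.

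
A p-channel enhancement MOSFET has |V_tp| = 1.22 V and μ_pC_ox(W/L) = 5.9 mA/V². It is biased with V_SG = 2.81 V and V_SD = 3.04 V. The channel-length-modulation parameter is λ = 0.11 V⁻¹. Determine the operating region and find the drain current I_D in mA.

V_ov = V_SG − |V_tp| = 2.81 − 1.22 = 1.59 V.
Since V_SD = 3.04 V ≥ V_ov = 1.59 V, the device is in saturation.
I_D = ½ k_p V_ov² (1 + λ V_SD) = 0.5 × 5.9 × 1.59² × (1 + 0.11 × 3.04) = 9.95 mA.

Saturation; I_D = 9.95 mA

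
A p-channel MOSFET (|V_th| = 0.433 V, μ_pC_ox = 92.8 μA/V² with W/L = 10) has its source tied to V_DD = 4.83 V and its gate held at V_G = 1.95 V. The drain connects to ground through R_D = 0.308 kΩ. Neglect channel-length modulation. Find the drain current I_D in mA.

I_D = 2.78 mA

V_SG = V_DD − V_G = 4.83 − 1.95 = 2.88 V, so V_ov = 2.88 − 0.433 = 2.45 V.
k_p = μ_pC_ox · (W/L) = 0.928 mA/V².
Assume saturation: I_D = ½ k_p V_ov² = 0.5 × 0.928 × 2.45² = 2.78 mA, giving V_SD = V_DD − I_D R_D = 4.83 − 2.78 × 0.308 = 3.97 V.
V_SD = 3.97 V ≥ V_ov = 2.45 V, confirming saturation.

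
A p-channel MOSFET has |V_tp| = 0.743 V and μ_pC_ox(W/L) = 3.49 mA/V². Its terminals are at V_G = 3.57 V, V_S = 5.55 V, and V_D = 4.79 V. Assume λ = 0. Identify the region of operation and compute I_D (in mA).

V_SG = V_S − V_G = 5.55 − 3.57 = 1.98 V; V_SD = V_S − V_D = 5.55 − 4.79 = 0.76 V.
V_ov = V_SG − |V_tp| = 1.98 − 0.743 = 1.24 V.
Since V_SD = 0.76 V < V_ov = 1.24 V, the device is in the triode region.
I_D = k_p [V_ov · V_SD − ½ V_SD²] = 3.49 × [1.24 × 0.76 − 0.5 × 0.76²] = 2.27 mA.

Triode; I_D = 2.27 mA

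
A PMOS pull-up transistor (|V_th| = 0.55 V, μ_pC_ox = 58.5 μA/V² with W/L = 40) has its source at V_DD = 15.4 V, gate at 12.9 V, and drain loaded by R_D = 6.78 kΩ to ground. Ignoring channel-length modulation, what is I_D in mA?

I_D = 2.19 mA

V_SG = V_DD − V_G = 15.4 − 12.9 = 2.5 V, so V_ov = 2.5 − 0.55 = 1.95 V.
k_p = μ_pC_ox · (W/L) = 2.34 mA/V².
Assume saturation: I_D = ½ k_p V_ov² = 0.5 × 2.34 × 1.95² = 4.45 mA, giving V_SD = V_DD − I_D R_D = 15.4 − 4.45 × 6.78 = -14.8 V.
But -14.8 V < V_ov = 1.95 V, so the device is actually in triode.
In triode I_D = k_p[V_ov V_SD − ½ V_SD²] and I_D = (V_DD − V_SD)/R_D. Equating: 7.93 V_SD² − 31.94 V_SD + 15.4 = 0, giving V_SD = 0.56 V (the root below V_ov).
I_D = (15.4 − 0.56) / 6.78 = 2.19 mA.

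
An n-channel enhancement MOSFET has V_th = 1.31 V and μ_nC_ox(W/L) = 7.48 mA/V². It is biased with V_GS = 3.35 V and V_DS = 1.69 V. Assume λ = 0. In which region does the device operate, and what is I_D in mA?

Triode; I_D = 15.1 mA

V_ov = V_GS − V_th = 3.35 − 1.31 = 2.04 V.
Since V_DS = 1.69 V < V_ov = 2.04 V, the device is in the triode region.
I_D = k_n [V_ov · V_DS − ½ V_DS²] = 7.48 × [2.04 × 1.69 − 0.5 × 1.69²] = 15.1 mA.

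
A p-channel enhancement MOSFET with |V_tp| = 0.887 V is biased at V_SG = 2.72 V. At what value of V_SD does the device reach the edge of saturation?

The boundary between triode and saturation is V_SD = V_SG − |V_tp| = V_ov.
V_ov = 2.72 − 0.887 = 1.83 V.

V_SD,sat = 1.83 V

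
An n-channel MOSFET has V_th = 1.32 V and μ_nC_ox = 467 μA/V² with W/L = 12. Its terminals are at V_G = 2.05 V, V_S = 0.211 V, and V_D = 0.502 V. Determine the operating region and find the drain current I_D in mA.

V_GS = V_G − V_S = 2.05 − 0.211 = 1.84 V; V_DS = V_D − V_S = 0.502 − 0.211 = 0.291 V.
k_n = μ_nC_ox · (W/L) = 5.604 mA/V².
V_ov = V_GS − V_th = 1.84 − 1.32 = 0.519 V.
Since V_DS = 0.291 V < V_ov = 0.519 V, the device is in the triode region.
I_D = k_n [V_ov · V_DS − ½ V_DS²] = 5.604 × [0.519 × 0.291 − 0.5 × 0.291²] = 0.609 mA.

Triode; I_D = 0.609 mA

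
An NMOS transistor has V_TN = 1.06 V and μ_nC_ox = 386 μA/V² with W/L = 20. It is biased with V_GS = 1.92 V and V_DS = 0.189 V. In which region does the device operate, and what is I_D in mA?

Triode; I_D = 1.12 mA

k_n = μ_nC_ox · (W/L) = 7.72 mA/V².
V_ov = V_GS − V_TN = 1.92 − 1.06 = 0.86 V.
Since V_DS = 0.189 V < V_ov = 0.86 V, the device is in the triode region.
I_D = k_n [V_ov · V_DS − ½ V_DS²] = 7.72 × [0.86 × 0.189 − 0.5 × 0.189²] = 1.12 mA.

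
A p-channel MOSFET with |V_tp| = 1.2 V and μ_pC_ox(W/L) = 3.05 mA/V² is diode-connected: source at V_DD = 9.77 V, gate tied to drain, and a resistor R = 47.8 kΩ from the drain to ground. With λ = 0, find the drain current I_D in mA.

With gate tied to drain, V_SG = V_SD ≥ V_SG − |V_tp|, so the device is in saturation.
KCL at the drain: ½ k_p (V_SG − |V_tp|)² = (V_DD − V_SG)/R.
Let x = V_SG − 1.2. Then 72.9 x² + x − 8.57 = 0, giving x = 0.336 V (positive root), so V_SG = 1.54 V.
I_D = (V_DD − V_SG)/R = (9.77 − 1.54) / 47.8 = 0.172 mA.

I_D = 0.172 mA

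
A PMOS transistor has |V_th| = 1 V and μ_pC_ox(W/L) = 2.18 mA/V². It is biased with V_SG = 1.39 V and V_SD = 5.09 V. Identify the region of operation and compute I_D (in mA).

Saturation; I_D = 0.166 mA

V_ov = V_SG − |V_th| = 1.39 − 1 = 0.39 V.
Since V_SD = 5.09 V ≥ V_ov = 0.39 V, the device is in saturation.
I_D = ½ k_p V_ov² = 0.5 × 2.18 × 0.39² = 0.166 mA.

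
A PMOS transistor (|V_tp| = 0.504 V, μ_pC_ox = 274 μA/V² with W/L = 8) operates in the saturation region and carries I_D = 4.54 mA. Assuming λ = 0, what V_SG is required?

V_SG = 2.54 V

k_p = μ_pC_ox · (W/L) = 2.192 mA/V².
In saturation I_D = ½ k_p (V_SG − |V_tp|)², so V_SG − |V_tp| = √(2 I_D / k_p) = √(2 × 4.54 / 2.192) = 2.04 V.
V_SG = 0.504 + 2.04 = 2.54 V.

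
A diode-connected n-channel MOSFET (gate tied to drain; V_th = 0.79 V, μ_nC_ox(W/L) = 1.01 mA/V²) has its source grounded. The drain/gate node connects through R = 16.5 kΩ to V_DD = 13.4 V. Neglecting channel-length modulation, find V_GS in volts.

With gate tied to drain, V_GS = V_DS ≥ V_GS − V_th, so the device is in saturation.
KCL at the drain: ½ k_n (V_GS − V_th)² = (V_DD − V_GS)/R.
Let x = V_GS − 0.79. Then 8.33 x² + x − 12.61 = 0, giving x = 1.17 V (positive root), so V_GS = 1.96 V.
I_D = (V_DD − V_GS)/R = (13.4 − 1.96) / 16.5 = 0.693 mA.

V_GS = 1.96 V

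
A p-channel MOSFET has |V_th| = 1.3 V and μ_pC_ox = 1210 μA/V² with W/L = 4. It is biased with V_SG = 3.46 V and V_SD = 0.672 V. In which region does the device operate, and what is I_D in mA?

k_p = μ_pC_ox · (W/L) = 4.84 mA/V².
V_ov = V_SG − |V_th| = 3.46 − 1.3 = 2.16 V.
Since V_SD = 0.672 V < V_ov = 2.16 V, the device is in the triode region.
I_D = k_p [V_ov · V_SD − ½ V_SD²] = 4.84 × [2.16 × 0.672 − 0.5 × 0.672²] = 5.93 mA.

Triode; I_D = 5.93 mA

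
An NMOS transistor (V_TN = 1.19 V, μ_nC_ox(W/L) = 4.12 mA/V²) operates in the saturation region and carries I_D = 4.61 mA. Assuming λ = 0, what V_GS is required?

In saturation I_D = ½ k_n (V_GS − V_TN)², so V_GS − V_TN = √(2 I_D / k_n) = √(2 × 4.61 / 4.12) = 1.5 V.
V_GS = 1.19 + 1.5 = 2.69 V.

V_GS = 2.69 V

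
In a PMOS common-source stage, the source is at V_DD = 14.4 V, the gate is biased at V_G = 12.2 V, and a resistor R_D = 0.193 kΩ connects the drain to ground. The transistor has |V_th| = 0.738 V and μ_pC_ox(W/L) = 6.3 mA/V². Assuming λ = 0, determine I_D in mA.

I_D = 6.73 mA

V_SG = V_DD − V_G = 14.4 − 12.2 = 2.2 V, so V_ov = 2.2 − 0.738 = 1.46 V.
Assume saturation: I_D = ½ k_p V_ov² = 0.5 × 6.3 × 1.46² = 6.73 mA, giving V_SD = V_DD − I_D R_D = 14.4 − 6.73 × 0.193 = 13.1 V.
V_SD = 13.1 V ≥ V_ov = 1.46 V, confirming saturation.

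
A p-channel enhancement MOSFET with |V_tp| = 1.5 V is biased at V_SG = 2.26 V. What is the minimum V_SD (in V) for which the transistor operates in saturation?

V_SD,sat = 0.760 V

The boundary between triode and saturation is V_SD = V_SG − |V_tp| = V_ov.
V_ov = 2.26 − 1.5 = 0.76 V.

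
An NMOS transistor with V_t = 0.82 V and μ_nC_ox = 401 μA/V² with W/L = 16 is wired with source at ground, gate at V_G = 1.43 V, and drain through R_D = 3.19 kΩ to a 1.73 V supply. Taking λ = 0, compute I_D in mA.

I_D = 0.497 mA

V_GS = V_G = 1.43 V, so V_ov = 1.43 − 0.82 = 0.61 V.
k_n = μ_nC_ox · (W/L) = 6.416 mA/V².
Assume saturation: I_D = ½ k_n V_ov² = 0.5 × 6.416 × 0.61² = 1.19 mA, giving V_DS = V_DD − I_D R_D = 1.73 − 1.19 × 3.19 = -2.08 V.
But -2.08 V < V_ov = 0.61 V, so the device is actually in triode.
In triode I_D = k_n[V_ov V_DS − ½ V_DS²] and I_D = (V_DD − V_DS)/R_D. Equating: 10.2 V_DS² − 13.48 V_DS + 1.73 = 0, giving V_DS = 0.144 V (the root below V_ov).
I_D = (1.73 − 0.144) / 3.19 = 0.497 mA.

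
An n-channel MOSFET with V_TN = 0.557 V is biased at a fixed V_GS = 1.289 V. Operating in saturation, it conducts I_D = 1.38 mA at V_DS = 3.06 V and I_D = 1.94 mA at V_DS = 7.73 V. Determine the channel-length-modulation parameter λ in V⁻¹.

λ = 0.118 V⁻¹

With V_GS fixed, I_D ∝ (1 + λ V_DS) in saturation, so I_D2/I_D1 = (1 + λ V_DS2)/(1 + λ V_DS1).
1.94/1.38 = 1.406 = (1 + 7.73 λ)/(1 + 3.06 λ).
Solving: λ (I_D1 V_DS2 − I_D2 V_DS1) = I_D2 − I_D1, so λ = (1.94 − 1.38) / (1.38 × 7.73 − 1.94 × 3.06) = 0.56 / 4.73 = 0.118 V⁻¹.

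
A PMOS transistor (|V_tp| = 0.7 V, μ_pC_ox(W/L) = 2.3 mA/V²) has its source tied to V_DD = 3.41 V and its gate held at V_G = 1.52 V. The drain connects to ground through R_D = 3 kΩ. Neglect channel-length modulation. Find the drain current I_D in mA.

V_SG = V_DD − V_G = 3.41 − 1.52 = 1.89 V, so V_ov = 1.89 − 0.7 = 1.19 V.
Assume saturation: I_D = ½ k_p V_ov² = 0.5 × 2.3 × 1.19² = 1.63 mA, giving V_SD = V_DD − I_D R_D = 3.41 − 1.63 × 3 = -1.48 V.
But -1.48 V < V_ov = 1.19 V, so the device is actually in triode.
In triode I_D = k_p[V_ov V_SD − ½ V_SD²] and I_D = (V_DD − V_SD)/R_D. Equating: 3.45 V_SD² − 9.211 V_SD + 3.41 = 0, giving V_SD = 0.444 V (the root below V_ov).
I_D = (3.41 − 0.444) / 3 = 0.989 mA.

I_D = 0.989 mA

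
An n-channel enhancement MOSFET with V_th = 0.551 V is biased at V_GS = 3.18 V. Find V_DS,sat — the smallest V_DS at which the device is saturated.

V_DS,sat = 2.63 V

The boundary between triode and saturation is V_DS = V_GS − V_th = V_ov.
V_ov = 3.18 − 0.551 = 2.63 V.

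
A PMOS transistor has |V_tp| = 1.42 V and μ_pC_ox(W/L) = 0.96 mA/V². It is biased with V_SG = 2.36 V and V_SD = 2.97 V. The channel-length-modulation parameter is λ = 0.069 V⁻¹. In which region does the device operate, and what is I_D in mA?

Saturation; I_D = 0.511 mA

V_ov = V_SG − |V_tp| = 2.36 − 1.42 = 0.94 V.
Since V_SD = 2.97 V ≥ V_ov = 0.94 V, the device is in saturation.
I_D = ½ k_p V_ov² (1 + λ V_SD) = 0.5 × 0.96 × 0.94² × (1 + 0.069 × 2.97) = 0.511 mA.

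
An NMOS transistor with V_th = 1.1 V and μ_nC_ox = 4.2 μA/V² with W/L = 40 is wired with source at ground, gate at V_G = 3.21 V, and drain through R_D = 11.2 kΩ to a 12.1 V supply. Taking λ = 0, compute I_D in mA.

I_D = 0.374 mA

V_GS = V_G = 3.21 V, so V_ov = 3.21 − 1.1 = 2.11 V.
k_n = μ_nC_ox · (W/L) = 0.168 mA/V².
Assume saturation: I_D = ½ k_n V_ov² = 0.5 × 0.168 × 2.11² = 0.374 mA, giving V_DS = V_DD − I_D R_D = 12.1 − 0.374 × 11.2 = 7.91 V.
V_DS = 7.91 V ≥ V_ov = 2.11 V, confirming saturation.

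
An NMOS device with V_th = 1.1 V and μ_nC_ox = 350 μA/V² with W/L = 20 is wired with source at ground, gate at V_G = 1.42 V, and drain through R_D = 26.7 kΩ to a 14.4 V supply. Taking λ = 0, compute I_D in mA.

V_GS = V_G = 1.42 V, so V_ov = 1.42 − 1.1 = 0.32 V.
k_n = μ_nC_ox · (W/L) = 7 mA/V².
Assume saturation: I_D = ½ k_n V_ov² = 0.5 × 7 × 0.32² = 0.358 mA, giving V_DS = V_DD − I_D R_D = 14.4 − 0.358 × 26.7 = 4.83 V.
V_DS = 4.83 V ≥ V_ov = 0.32 V, confirming saturation.

I_D = 0.358 mA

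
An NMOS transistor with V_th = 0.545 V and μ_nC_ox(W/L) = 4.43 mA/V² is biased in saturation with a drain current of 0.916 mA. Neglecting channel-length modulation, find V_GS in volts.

V_GS = 1.19 V

In saturation I_D = ½ k_n (V_GS − V_th)², so V_GS − V_th = √(2 I_D / k_n) = √(2 × 0.916 / 4.43) = 0.643 V.
V_GS = 0.545 + 0.643 = 1.19 V.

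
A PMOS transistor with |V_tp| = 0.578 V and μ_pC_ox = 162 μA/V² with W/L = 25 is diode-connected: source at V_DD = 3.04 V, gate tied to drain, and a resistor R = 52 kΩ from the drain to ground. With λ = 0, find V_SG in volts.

V_SG = 0.726 V

With gate tied to drain, V_SG = V_SD ≥ V_SG − |V_tp|, so the device is in saturation.
k_p = μ_pC_ox · (W/L) = 4.05 mA/V².
KCL at the drain: ½ k_p (V_SG − |V_tp|)² = (V_DD − V_SG)/R.
Let x = V_SG − 0.578. Then 105 x² + x − 2.462 = 0, giving x = 0.148 V (positive root), so V_SG = 0.726 V.
I_D = (V_DD − V_SG)/R = (3.04 − 0.726) / 52 = 0.0445 mA.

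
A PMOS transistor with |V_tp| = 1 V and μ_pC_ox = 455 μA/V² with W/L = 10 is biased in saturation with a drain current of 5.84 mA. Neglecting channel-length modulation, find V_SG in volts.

V_SG = 2.60 V

k_p = μ_pC_ox · (W/L) = 4.55 mA/V².
In saturation I_D = ½ k_p (V_SG − |V_tp|)², so V_SG − |V_tp| = √(2 I_D / k_p) = √(2 × 5.84 / 4.55) = 1.6 V.
V_SG = 1 + 1.6 = 2.6 V.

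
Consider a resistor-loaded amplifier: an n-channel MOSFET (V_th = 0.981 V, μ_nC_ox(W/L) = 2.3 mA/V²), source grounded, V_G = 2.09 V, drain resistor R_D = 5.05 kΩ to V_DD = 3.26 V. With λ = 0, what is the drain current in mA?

V_GS = V_G = 2.09 V, so V_ov = 2.09 − 0.981 = 1.11 V.
Assume saturation: I_D = ½ k_n V_ov² = 0.5 × 2.3 × 1.11² = 1.41 mA, giving V_DS = V_DD − I_D R_D = 3.26 − 1.41 × 5.05 = -3.88 V.
But -3.88 V < V_ov = 1.11 V, so the device is actually in triode.
In triode I_D = k_n[V_ov V_DS − ½ V_DS²] and I_D = (V_DD − V_DS)/R_D. Equating: 5.81 V_DS² − 13.88 V_DS + 3.26 = 0, giving V_DS = 0.264 V (the root below V_ov).
I_D = (3.26 − 0.264) / 5.05 = 0.593 mA.

I_D = 0.593 mA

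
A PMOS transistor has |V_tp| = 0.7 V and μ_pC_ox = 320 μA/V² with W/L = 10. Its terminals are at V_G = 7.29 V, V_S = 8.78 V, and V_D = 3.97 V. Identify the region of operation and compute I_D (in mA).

V_SG = V_S − V_G = 8.78 − 7.29 = 1.49 V; V_SD = V_S − V_D = 8.78 − 3.97 = 4.81 V.
k_p = μ_pC_ox · (W/L) = 3.2 mA/V².
V_ov = V_SG − |V_tp| = 1.49 − 0.7 = 0.79 V.
Since V_SD = 4.81 V ≥ V_ov = 0.79 V, the device is in saturation.
I_D = ½ k_p V_ov² = 0.5 × 3.2 × 0.79² = 0.999 mA.

Saturation; I_D = 0.999 mA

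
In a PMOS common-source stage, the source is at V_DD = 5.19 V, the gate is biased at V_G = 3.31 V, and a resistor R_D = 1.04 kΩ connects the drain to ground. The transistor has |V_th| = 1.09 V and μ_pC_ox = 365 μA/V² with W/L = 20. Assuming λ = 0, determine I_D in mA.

V_SG = V_DD − V_G = 5.19 − 3.31 = 1.88 V, so V_ov = 1.88 − 1.09 = 0.79 V.
k_p = μ_pC_ox · (W/L) = 7.3 mA/V².
Assume saturation: I_D = ½ k_p V_ov² = 0.5 × 7.3 × 0.79² = 2.28 mA, giving V_SD = V_DD − I_D R_D = 5.19 − 2.28 × 1.04 = 2.82 V.
V_SD = 2.82 V ≥ V_ov = 0.79 V, confirming saturation.

I_D = 2.28 mA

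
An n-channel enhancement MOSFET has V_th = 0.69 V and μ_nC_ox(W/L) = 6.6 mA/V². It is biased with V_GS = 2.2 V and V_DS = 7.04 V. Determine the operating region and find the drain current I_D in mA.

V_ov = V_GS − V_th = 2.2 − 0.69 = 1.51 V.
Since V_DS = 7.04 V ≥ V_ov = 1.51 V, the device is in saturation.
I_D = ½ k_n V_ov² = 0.5 × 6.6 × 1.51² = 7.52 mA.

Saturation; I_D = 7.52 mA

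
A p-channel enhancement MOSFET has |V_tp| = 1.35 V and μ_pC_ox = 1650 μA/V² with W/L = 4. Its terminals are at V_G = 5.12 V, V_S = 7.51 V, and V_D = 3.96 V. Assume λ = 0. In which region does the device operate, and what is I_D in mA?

Saturation; I_D = 3.57 mA

V_SG = V_S − V_G = 7.51 − 5.12 = 2.39 V; V_SD = V_S − V_D = 7.51 − 3.96 = 3.55 V.
k_p = μ_pC_ox · (W/L) = 6.6 mA/V².
V_ov = V_SG − |V_tp| = 2.39 − 1.35 = 1.04 V.
Since V_SD = 3.55 V ≥ V_ov = 1.04 V, the device is in saturation.
I_D = ½ k_p V_ov² = 0.5 × 6.6 × 1.04² = 3.57 mA.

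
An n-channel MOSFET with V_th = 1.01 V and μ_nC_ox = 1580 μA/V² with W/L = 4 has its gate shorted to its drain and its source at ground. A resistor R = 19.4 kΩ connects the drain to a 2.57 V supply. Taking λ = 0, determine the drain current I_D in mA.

I_D = 0.0726 mA

With gate tied to drain, V_GS = V_DS ≥ V_GS − V_th, so the device is in saturation.
k_n = μ_nC_ox · (W/L) = 6.32 mA/V².
KCL at the drain: ½ k_n (V_GS − V_th)² = (V_DD − V_GS)/R.
Let x = V_GS − 1.01. Then 61.3 x² + x − 1.56 = 0, giving x = 0.152 V (positive root), so V_GS = 1.16 V.
I_D = (V_DD − V_GS)/R = (2.57 − 1.16) / 19.4 = 0.0726 mA.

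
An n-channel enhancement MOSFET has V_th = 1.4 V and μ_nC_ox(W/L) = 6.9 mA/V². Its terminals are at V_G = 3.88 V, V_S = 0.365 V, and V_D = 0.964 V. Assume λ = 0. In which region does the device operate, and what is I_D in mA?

V_GS = V_G − V_S = 3.88 − 0.365 = 3.51 V; V_DS = V_D − V_S = 0.964 − 0.365 = 0.599 V.
V_ov = V_GS − V_th = 3.51 − 1.4 = 2.11 V.
Since V_DS = 0.599 V < V_ov = 2.11 V, the device is in the triode region.
I_D = k_n [V_ov · V_DS − ½ V_DS²] = 6.9 × [2.11 × 0.599 − 0.5 × 0.599²] = 7.5 mA.

Triode; I_D = 7.50 mA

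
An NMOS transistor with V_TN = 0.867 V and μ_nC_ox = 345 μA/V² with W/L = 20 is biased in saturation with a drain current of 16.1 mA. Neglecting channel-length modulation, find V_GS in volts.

k_n = μ_nC_ox · (W/L) = 6.9 mA/V².
In saturation I_D = ½ k_n (V_GS − V_TN)², so V_GS − V_TN = √(2 I_D / k_n) = √(2 × 16.1 / 6.9) = 2.16 V.
V_GS = 0.867 + 2.16 = 3.03 V.

V_GS = 3.03 V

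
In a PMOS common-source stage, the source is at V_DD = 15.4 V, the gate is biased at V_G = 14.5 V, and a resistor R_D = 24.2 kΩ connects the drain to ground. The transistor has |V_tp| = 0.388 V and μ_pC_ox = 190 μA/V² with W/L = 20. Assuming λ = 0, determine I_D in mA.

I_D = 0.498 mA

V_SG = V_DD − V_G = 15.4 − 14.5 = 0.9 V, so V_ov = 0.9 − 0.388 = 0.512 V.
k_p = μ_pC_ox · (W/L) = 3.8 mA/V².
Assume saturation: I_D = ½ k_p V_ov² = 0.5 × 3.8 × 0.512² = 0.498 mA, giving V_SD = V_DD − I_D R_D = 15.4 − 0.498 × 24.2 = 3.35 V.
V_SD = 3.35 V ≥ V_ov = 0.512 V, confirming saturation.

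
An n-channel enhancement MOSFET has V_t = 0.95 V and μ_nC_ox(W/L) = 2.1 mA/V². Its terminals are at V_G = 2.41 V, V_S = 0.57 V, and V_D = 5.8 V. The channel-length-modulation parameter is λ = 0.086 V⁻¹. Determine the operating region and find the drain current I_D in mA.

V_GS = V_G − V_S = 2.41 − 0.57 = 1.84 V; V_DS = V_D − V_S = 5.8 − 0.57 = 5.23 V.
V_ov = V_GS − V_t = 1.84 − 0.95 = 0.89 V.
Since V_DS = 5.23 V ≥ V_ov = 0.89 V, the device is in saturation.
I_D = ½ k_n V_ov² (1 + λ V_DS) = 0.5 × 2.1 × 0.89² × (1 + 0.086 × 5.23) = 1.21 mA.

Saturation; I_D = 1.21 mA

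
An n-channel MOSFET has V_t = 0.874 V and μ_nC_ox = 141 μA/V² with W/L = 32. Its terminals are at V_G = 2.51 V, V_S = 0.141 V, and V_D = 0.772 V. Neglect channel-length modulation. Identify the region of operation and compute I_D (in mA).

Triode; I_D = 3.36 mA

V_GS = V_G − V_S = 2.51 − 0.141 = 2.37 V; V_DS = V_D − V_S = 0.772 − 0.141 = 0.631 V.
k_n = μ_nC_ox · (W/L) = 4.512 mA/V².
V_ov = V_GS − V_t = 2.37 − 0.874 = 1.49 V.
Since V_DS = 0.631 V < V_ov = 1.49 V, the device is in the triode region.
I_D = k_n [V_ov · V_DS − ½ V_DS²] = 4.512 × [1.49 × 0.631 − 0.5 × 0.631²] = 3.36 mA.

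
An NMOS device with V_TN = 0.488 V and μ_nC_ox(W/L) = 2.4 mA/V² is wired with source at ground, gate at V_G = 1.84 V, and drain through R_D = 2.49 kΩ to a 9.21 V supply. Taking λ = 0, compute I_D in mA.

V_GS = V_G = 1.84 V, so V_ov = 1.84 − 0.488 = 1.35 V.
Assume saturation: I_D = ½ k_n V_ov² = 0.5 × 2.4 × 1.35² = 2.19 mA, giving V_DS = V_DD − I_D R_D = 9.21 − 2.19 × 2.49 = 3.75 V.
V_DS = 3.75 V ≥ V_ov = 1.35 V, confirming saturation.

I_D = 2.19 mA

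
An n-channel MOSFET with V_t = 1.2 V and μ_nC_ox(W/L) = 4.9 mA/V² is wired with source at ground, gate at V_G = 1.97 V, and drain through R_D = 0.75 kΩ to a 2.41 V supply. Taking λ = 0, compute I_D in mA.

I_D = 1.45 mA

V_GS = V_G = 1.97 V, so V_ov = 1.97 − 1.2 = 0.77 V.
Assume saturation: I_D = ½ k_n V_ov² = 0.5 × 4.9 × 0.77² = 1.45 mA, giving V_DS = V_DD − I_D R_D = 2.41 − 1.45 × 0.75 = 1.32 V.
V_DS = 1.32 V ≥ V_ov = 0.77 V, confirming saturation.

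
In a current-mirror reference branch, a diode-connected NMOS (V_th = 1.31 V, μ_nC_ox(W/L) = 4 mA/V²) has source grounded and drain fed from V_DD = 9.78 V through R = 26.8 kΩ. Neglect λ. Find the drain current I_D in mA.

With gate tied to drain, V_GS = V_DS ≥ V_GS − V_th, so the device is in saturation.
KCL at the drain: ½ k_n (V_GS − V_th)² = (V_DD − V_GS)/R.
Let x = V_GS − 1.31. Then 53.6 x² + x − 8.47 = 0, giving x = 0.388 V (positive root), so V_GS = 1.7 V.
I_D = (V_DD − V_GS)/R = (9.78 − 1.7) / 26.8 = 0.302 mA.

I_D = 0.302 mA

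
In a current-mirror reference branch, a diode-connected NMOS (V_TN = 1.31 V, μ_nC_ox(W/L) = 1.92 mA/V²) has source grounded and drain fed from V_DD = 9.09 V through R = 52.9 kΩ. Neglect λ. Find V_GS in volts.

V_GS = 1.69 V

With gate tied to drain, V_GS = V_DS ≥ V_GS − V_TN, so the device is in saturation.
KCL at the drain: ½ k_n (V_GS − V_TN)² = (V_DD − V_GS)/R.
Let x = V_GS − 1.31. Then 50.8 x² + x − 7.78 = 0, giving x = 0.382 V (positive root), so V_GS = 1.69 V.
I_D = (V_DD − V_GS)/R = (9.09 − 1.69) / 52.9 = 0.14 mA.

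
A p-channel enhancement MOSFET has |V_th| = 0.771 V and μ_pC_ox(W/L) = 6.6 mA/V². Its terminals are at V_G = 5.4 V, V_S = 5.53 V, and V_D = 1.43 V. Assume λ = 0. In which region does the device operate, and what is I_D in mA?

Cutoff; I_D = 0 mA

V_SG = V_S − V_G = 5.53 − 5.4 = 0.13 V; V_SD = V_S − V_D = 5.53 − 1.43 = 4.1 V.
V_SG = 0.13 V < |V_th| = 0.771 V, so the transistor is in cutoff.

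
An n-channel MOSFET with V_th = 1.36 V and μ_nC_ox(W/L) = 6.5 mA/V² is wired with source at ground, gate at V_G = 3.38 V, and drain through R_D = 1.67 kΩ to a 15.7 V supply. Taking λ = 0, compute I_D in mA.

I_D = 8.89 mA

V_GS = V_G = 3.38 V, so V_ov = 3.38 − 1.36 = 2.02 V.
Assume saturation: I_D = ½ k_n V_ov² = 0.5 × 6.5 × 2.02² = 13.3 mA, giving V_DS = V_DD − I_D R_D = 15.7 − 13.3 × 1.67 = -6.45 V.
But -6.45 V < V_ov = 2.02 V, so the device is actually in triode.
In triode I_D = k_n[V_ov V_DS − ½ V_DS²] and I_D = (V_DD − V_DS)/R_D. Equating: 5.43 V_DS² − 22.93 V_DS + 15.7 = 0, giving V_DS = 0.86 V (the root below V_ov).
I_D = (15.7 − 0.86) / 1.67 = 8.89 mA.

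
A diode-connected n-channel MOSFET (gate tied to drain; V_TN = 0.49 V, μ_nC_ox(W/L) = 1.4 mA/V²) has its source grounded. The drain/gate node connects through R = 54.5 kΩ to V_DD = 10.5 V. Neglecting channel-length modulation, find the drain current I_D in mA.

I_D = 0.175 mA

With gate tied to drain, V_GS = V_DS ≥ V_GS − V_TN, so the device is in saturation.
KCL at the drain: ½ k_n (V_GS − V_TN)² = (V_DD − V_GS)/R.
Let x = V_GS − 0.49. Then 38.1 x² + x − 10.01 = 0, giving x = 0.499 V (positive root), so V_GS = 0.989 V.
I_D = (V_DD − V_GS)/R = (10.5 − 0.989) / 54.5 = 0.175 mA.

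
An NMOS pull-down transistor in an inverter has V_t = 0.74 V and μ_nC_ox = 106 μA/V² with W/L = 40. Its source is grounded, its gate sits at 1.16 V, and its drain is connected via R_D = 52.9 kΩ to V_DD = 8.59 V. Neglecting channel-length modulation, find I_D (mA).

I_D = 0.160 mA

V_GS = V_G = 1.16 V, so V_ov = 1.16 − 0.74 = 0.42 V.
k_n = μ_nC_ox · (W/L) = 4.24 mA/V².
Assume saturation: I_D = ½ k_n V_ov² = 0.5 × 4.24 × 0.42² = 0.374 mA, giving V_DS = V_DD − I_D R_D = 8.59 − 0.374 × 52.9 = -11.2 V.
But -11.2 V < V_ov = 0.42 V, so the device is actually in triode.
In triode I_D = k_n[V_ov V_DS − ½ V_DS²] and I_D = (V_DD − V_DS)/R_D. Equating: 112 V_DS² − 95.2 V_DS + 8.59 = 0, giving V_DS = 0.103 V (the root below V_ov).
I_D = (8.59 − 0.103) / 52.9 = 0.16 mA.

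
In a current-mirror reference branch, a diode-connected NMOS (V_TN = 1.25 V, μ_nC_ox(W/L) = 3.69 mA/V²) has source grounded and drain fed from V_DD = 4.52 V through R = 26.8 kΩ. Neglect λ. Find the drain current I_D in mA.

I_D = 0.113 mA

With gate tied to drain, V_GS = V_DS ≥ V_GS − V_TN, so the device is in saturation.
KCL at the drain: ½ k_n (V_GS − V_TN)² = (V_DD − V_GS)/R.
Let x = V_GS − 1.25. Then 49.4 x² + x − 3.27 = 0, giving x = 0.247 V (positive root), so V_GS = 1.5 V.
I_D = (V_DD − V_GS)/R = (4.52 − 1.5) / 26.8 = 0.113 mA.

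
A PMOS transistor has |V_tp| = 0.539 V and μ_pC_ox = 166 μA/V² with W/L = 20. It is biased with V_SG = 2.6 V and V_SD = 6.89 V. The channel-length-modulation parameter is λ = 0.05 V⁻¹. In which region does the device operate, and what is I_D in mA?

Saturation; I_D = 9.48 mA

k_p = μ_pC_ox · (W/L) = 3.32 mA/V².
V_ov = V_SG − |V_tp| = 2.6 − 0.539 = 2.06 V.
Since V_SD = 6.89 V ≥ V_ov = 2.06 V, the device is in saturation.
I_D = ½ k_p V_ov² (1 + λ V_SD) = 0.5 × 3.32 × 2.06² × (1 + 0.05 × 6.89) = 9.48 mA.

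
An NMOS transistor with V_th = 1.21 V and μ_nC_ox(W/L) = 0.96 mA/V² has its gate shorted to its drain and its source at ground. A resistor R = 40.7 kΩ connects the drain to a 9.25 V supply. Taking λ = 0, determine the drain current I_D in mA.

With gate tied to drain, V_GS = V_DS ≥ V_GS − V_th, so the device is in saturation.
KCL at the drain: ½ k_n (V_GS − V_th)² = (V_DD − V_GS)/R.
Let x = V_GS − 1.21. Then 19.5 x² + x − 8.04 = 0, giving x = 0.616 V (positive root), so V_GS = 1.83 V.
I_D = (V_DD − V_GS)/R = (9.25 − 1.83) / 40.7 = 0.182 mA.

I_D = 0.182 mA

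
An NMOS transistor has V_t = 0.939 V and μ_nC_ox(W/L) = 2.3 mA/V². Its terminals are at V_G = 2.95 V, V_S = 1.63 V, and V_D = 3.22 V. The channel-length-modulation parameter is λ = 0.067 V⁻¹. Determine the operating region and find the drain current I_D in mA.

V_GS = V_G − V_S = 2.95 − 1.63 = 1.32 V; V_DS = V_D − V_S = 3.22 − 1.63 = 1.59 V.
V_ov = V_GS − V_t = 1.32 − 0.939 = 0.381 V.
Since V_DS = 1.59 V ≥ V_ov = 0.381 V, the device is in saturation.
I_D = ½ k_n V_ov² (1 + λ V_DS) = 0.5 × 2.3 × 0.381² × (1 + 0.067 × 1.59) = 0.185 mA.

Saturation; I_D = 0.185 mA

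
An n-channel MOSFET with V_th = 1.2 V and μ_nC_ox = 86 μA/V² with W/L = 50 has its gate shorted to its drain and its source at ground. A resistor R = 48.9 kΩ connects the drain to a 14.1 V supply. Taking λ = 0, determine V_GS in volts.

With gate tied to drain, V_GS = V_DS ≥ V_GS − V_th, so the device is in saturation.
k_n = μ_nC_ox · (W/L) = 4.3 mA/V².
KCL at the drain: ½ k_n (V_GS − V_th)² = (V_DD − V_GS)/R.
Let x = V_GS − 1.2. Then 105 x² + x − 12.9 = 0, giving x = 0.346 V (positive root), so V_GS = 1.55 V.
I_D = (V_DD − V_GS)/R = (14.1 − 1.55) / 48.9 = 0.257 mA.

V_GS = 1.55 V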